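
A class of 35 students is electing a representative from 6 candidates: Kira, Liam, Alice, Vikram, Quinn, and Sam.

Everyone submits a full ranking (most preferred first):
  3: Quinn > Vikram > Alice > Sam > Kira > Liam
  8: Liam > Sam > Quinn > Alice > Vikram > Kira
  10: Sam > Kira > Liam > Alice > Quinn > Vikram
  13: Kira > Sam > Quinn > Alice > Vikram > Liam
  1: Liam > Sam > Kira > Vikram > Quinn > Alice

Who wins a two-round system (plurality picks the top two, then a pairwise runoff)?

Sam

Round 1 first-place votes: Kira 13, Liam 9, Alice 0, Vikram 0, Quinn 3, Sam 10. Kira and Sam advance.
Runoff: Kira is ranked above Sam on 13 ballots, Sam above Kira on 22.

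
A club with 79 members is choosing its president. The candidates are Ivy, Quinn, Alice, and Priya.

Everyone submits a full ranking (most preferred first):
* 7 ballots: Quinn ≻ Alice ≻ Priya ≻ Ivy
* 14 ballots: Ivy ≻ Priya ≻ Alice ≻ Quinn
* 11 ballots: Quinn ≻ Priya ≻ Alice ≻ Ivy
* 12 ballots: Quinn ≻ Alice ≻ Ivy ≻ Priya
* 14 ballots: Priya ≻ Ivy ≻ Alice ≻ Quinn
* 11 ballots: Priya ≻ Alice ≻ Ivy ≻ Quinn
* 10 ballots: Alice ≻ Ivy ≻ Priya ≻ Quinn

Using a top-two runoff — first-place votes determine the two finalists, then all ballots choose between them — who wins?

Round 1 first-place votes: Ivy 14, Quinn 30, Alice 10, Priya 25. Quinn and Priya advance.
Runoff: Quinn is ranked above Priya on 30 ballots, Priya above Quinn on 49.

Priya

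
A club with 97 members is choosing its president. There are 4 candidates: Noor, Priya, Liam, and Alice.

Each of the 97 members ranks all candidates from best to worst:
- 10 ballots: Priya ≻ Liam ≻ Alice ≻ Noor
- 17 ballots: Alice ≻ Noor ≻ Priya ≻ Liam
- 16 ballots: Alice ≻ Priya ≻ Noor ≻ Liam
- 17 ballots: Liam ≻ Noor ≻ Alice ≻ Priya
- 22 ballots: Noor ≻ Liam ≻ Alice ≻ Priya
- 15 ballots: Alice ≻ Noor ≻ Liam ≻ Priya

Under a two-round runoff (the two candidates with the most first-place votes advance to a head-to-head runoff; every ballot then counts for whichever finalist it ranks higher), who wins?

Alice

Round 1 first-place votes: Noor 22, Priya 10, Liam 17, Alice 48. Alice and Noor advance.
Runoff: Alice is ranked above Noor on 58 ballots, Noor above Alice on 39.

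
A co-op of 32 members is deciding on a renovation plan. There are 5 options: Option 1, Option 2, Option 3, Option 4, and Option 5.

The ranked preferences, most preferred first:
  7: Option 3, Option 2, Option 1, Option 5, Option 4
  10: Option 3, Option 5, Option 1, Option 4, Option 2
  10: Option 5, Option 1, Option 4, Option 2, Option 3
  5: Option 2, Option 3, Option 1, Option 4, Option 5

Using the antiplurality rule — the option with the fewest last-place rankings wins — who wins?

Option 1

Last-place votes: Option 1 0, Option 2 10, Option 3 10, Option 4 7, Option 5 5.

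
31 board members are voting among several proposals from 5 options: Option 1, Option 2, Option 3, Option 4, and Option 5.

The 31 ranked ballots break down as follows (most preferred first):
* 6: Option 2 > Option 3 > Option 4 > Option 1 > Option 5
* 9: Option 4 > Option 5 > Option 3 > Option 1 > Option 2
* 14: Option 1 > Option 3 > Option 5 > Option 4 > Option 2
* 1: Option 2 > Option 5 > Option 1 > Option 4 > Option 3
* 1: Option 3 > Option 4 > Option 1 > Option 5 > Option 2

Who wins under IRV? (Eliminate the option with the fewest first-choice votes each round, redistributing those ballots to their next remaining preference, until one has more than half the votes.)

Option 4

Round 1: Option 1 14, Option 2 7, Option 3 1, Option 4 9, Option 5 0. Option 5 eliminated.
Round 2: Option 1 14, Option 2 7, Option 3 1, Option 4 9. Option 3 eliminated.
Round 3: Option 1 14, Option 2 7, Option 4 10. Option 2 eliminated.
Round 4: Option 1 15, Option 4 16. Option 4 has a majority (≥16).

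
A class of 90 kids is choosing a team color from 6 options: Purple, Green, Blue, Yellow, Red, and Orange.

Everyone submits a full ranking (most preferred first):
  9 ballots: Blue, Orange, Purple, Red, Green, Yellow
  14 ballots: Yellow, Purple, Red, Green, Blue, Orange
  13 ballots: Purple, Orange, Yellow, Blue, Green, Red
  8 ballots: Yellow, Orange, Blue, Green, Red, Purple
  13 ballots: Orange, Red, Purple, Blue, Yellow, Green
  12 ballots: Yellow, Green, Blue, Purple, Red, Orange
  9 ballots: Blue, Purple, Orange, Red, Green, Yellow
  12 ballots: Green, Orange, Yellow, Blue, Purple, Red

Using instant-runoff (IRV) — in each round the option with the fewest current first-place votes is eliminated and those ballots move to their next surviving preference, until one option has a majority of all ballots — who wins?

Round 1: Purple 13, Green 12, Blue 18, Yellow 34, Red 0, Orange 13. Red eliminated.
Round 2: Purple 13, Green 12, Blue 18, Yellow 34, Orange 13. Green eliminated.
Round 3: Purple 13, Blue 18, Yellow 34, Orange 25. Purple eliminated.
Round 4: Blue 18, Yellow 34, Orange 38. Blue eliminated.
Round 5: Yellow 34, Orange 56. Orange has a majority (≥46).

Orange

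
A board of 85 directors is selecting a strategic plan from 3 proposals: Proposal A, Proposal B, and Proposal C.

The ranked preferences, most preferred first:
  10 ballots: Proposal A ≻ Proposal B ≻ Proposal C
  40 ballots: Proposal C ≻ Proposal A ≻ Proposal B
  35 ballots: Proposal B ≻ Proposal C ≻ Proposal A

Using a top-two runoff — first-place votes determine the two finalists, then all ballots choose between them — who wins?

Round 1 first-place votes: Proposal A 10, Proposal B 35, Proposal C 40. Proposal C and Proposal B advance.
Runoff: Proposal C is ranked above Proposal B on 40 ballots, Proposal B above Proposal C on 45.

Proposal B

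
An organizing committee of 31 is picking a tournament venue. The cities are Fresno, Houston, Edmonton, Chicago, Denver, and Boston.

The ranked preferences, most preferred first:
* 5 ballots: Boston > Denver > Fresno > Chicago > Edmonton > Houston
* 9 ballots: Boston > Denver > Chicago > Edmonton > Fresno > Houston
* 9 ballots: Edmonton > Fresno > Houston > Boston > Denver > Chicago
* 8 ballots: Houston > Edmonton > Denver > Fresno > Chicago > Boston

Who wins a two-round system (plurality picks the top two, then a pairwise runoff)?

Edmonton

Round 1 first-place votes: Fresno 0, Houston 8, Edmonton 9, Chicago 0, Denver 0, Boston 14. Boston and Edmonton advance.
Runoff: Boston is ranked above Edmonton on 14 ballots, Edmonton above Boston on 17.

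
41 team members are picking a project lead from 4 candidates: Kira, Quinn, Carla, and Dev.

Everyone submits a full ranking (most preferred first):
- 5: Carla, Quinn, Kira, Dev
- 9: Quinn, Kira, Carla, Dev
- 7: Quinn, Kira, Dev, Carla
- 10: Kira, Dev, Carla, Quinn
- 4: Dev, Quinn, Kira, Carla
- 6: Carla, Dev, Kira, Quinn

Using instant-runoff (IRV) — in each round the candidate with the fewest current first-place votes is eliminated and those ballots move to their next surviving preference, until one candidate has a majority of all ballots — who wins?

Round 1: Kira 10, Quinn 16, Carla 11, Dev 4. Dev eliminated.
Round 2: Kira 10, Quinn 20, Carla 11. Kira eliminated.
Round 3: Quinn 20, Carla 21. Carla has a majority (≥21).

Carla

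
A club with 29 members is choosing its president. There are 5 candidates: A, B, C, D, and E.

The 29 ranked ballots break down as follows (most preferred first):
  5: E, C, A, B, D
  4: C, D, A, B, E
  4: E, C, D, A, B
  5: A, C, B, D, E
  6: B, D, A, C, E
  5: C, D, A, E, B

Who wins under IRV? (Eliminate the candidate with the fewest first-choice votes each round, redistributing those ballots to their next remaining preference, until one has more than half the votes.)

Round 1: A 5, B 6, C 9, D 0, E 9. D eliminated.
Round 2: A 5, B 6, C 9, E 9. A eliminated.
Round 3: B 6, C 14, E 9. B eliminated.
Round 4: C 20, E 9. C has a majority (≥15).

C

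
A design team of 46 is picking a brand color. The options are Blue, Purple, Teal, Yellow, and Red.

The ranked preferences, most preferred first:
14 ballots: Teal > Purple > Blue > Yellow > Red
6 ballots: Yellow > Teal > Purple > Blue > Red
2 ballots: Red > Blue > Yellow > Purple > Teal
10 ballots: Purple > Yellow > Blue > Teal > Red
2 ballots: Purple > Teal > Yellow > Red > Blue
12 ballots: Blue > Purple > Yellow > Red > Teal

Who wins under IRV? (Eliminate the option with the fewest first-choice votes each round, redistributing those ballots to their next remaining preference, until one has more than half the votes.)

Blue

Round 1: Blue 12, Purple 12, Teal 14, Yellow 6, Red 2. Red eliminated.
Round 2: Blue 14, Purple 12, Teal 14, Yellow 6. Yellow eliminated.
Round 3: Blue 14, Purple 12, Teal 20. Purple eliminated.
Round 4: Blue 24, Teal 22. Blue has a majority (≥24).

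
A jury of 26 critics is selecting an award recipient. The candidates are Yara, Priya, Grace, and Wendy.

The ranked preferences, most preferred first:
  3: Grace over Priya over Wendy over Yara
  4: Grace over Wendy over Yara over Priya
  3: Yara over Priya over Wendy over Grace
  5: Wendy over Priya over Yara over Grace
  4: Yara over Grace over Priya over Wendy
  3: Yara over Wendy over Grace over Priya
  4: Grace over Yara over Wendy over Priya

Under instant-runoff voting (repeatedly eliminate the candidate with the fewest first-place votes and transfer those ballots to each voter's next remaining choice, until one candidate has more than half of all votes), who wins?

Round 1: Yara 10, Priya 0, Grace 11, Wendy 5. Priya eliminated.
Round 2: Yara 10, Grace 11, Wendy 5. Wendy eliminated.
Round 3: Yara 15, Grace 11. Yara has a majority (≥14).

Yara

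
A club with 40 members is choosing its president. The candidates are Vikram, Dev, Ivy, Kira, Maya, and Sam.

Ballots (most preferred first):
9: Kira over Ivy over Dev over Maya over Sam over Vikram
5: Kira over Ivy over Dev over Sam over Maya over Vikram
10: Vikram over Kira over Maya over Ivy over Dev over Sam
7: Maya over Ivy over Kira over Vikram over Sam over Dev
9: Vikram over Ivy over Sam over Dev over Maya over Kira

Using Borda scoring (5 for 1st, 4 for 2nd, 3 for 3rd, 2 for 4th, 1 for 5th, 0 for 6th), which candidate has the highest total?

Vikram: 9×0 + 5×0 + 10×5 + 7×2 + 9×5 = 109
Dev: 9×3 + 5×3 + 10×1 + 7×0 + 9×2 = 70
Ivy: 9×4 + 5×4 + 10×2 + 7×4 + 9×4 = 140
Kira: 9×5 + 5×5 + 10×4 + 7×3 + 9×0 = 131
Maya: 9×2 + 5×1 + 10×3 + 7×5 + 9×1 = 97
Sam: 9×1 + 5×2 + 10×0 + 7×1 + 9×3 = 53

Ivy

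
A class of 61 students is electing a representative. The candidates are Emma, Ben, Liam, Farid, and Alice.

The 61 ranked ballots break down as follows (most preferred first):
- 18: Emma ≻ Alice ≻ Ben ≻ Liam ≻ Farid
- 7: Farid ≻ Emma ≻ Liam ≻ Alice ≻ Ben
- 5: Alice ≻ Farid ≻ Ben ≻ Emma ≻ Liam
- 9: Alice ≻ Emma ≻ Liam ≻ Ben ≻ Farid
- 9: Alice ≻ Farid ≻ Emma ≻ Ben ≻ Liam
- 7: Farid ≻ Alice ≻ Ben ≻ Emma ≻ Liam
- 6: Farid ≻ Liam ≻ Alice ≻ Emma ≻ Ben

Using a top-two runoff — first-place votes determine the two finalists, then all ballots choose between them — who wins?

Alice

Round 1 first-place votes: Emma 18, Ben 0, Liam 0, Farid 20, Alice 23. Alice and Farid advance.
Runoff: Alice is ranked above Farid on 41 ballots, Farid above Alice on 20.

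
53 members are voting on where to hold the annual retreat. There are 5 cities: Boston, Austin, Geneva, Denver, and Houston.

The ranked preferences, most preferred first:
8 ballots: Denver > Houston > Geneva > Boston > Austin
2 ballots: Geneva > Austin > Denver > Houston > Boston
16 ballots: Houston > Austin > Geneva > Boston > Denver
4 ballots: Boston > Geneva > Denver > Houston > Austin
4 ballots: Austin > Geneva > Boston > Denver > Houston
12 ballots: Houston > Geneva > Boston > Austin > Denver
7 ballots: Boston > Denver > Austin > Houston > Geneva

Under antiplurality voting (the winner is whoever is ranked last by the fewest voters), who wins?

Last-place votes: Boston 2, Austin 12, Geneva 7, Denver 28, Houston 4.

Boston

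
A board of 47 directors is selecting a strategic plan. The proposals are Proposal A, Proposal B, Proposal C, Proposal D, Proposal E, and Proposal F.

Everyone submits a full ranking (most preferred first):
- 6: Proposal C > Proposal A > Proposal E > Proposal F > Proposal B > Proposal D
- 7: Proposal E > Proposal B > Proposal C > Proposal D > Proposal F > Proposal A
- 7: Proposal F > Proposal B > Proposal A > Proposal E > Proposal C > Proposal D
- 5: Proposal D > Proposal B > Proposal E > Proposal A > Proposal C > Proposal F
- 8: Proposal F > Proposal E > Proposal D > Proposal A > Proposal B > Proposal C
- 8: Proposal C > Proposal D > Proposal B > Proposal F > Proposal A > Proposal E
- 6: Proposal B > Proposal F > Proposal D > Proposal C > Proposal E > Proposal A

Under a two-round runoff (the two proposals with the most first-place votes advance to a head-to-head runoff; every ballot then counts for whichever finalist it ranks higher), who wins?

Round 1 first-place votes: Proposal A 0, Proposal B 6, Proposal C 14, Proposal D 5, Proposal E 7, Proposal F 15. Proposal F and Proposal C advance.
Runoff: Proposal F is ranked above Proposal C on 21 ballots, Proposal C above Proposal F on 26.

Proposal C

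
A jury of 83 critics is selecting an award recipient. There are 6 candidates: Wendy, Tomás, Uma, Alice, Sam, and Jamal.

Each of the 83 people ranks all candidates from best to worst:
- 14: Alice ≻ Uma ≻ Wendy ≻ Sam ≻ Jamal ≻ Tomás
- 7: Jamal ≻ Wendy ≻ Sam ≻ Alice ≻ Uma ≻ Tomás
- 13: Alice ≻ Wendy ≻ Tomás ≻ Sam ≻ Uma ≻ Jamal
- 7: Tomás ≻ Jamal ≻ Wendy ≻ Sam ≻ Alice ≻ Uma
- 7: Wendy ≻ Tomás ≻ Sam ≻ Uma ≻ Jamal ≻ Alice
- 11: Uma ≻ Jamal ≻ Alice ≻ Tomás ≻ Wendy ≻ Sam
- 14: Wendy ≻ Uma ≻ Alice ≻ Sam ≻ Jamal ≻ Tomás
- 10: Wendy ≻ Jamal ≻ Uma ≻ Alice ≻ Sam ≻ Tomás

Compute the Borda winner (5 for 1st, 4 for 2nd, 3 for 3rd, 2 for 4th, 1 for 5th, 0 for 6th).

Wendy

Wendy: 14×3 + 7×4 + 13×4 + 7×3 + 7×5 + 11×1 + 14×5 + 10×5 = 309
Tomás: 14×0 + 7×0 + 13×3 + 7×5 + 7×4 + 11×2 + 14×0 + 10×0 = 124
Uma: 14×4 + 7×1 + 13×1 + 7×0 + 7×2 + 11×5 + 14×4 + 10×3 = 231
Alice: 14×5 + 7×2 + 13×5 + 7×1 + 7×0 + 11×3 + 14×3 + 10×2 = 251
Sam: 14×2 + 7×3 + 13×2 + 7×2 + 7×3 + 11×0 + 14×2 + 10×1 = 148
Jamal: 14×1 + 7×5 + 13×0 + 7×4 + 7×1 + 11×4 + 14×1 + 10×4 = 182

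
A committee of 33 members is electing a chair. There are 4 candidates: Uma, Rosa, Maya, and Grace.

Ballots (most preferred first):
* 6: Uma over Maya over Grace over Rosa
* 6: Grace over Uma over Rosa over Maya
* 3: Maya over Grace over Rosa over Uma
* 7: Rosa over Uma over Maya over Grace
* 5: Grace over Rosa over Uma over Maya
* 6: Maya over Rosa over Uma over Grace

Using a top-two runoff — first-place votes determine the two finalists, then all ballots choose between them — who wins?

Maya

Round 1 first-place votes: Uma 6, Rosa 7, Maya 9, Grace 11. Grace and Maya advance.
Runoff: Grace is ranked above Maya on 11 ballots, Maya above Grace on 22.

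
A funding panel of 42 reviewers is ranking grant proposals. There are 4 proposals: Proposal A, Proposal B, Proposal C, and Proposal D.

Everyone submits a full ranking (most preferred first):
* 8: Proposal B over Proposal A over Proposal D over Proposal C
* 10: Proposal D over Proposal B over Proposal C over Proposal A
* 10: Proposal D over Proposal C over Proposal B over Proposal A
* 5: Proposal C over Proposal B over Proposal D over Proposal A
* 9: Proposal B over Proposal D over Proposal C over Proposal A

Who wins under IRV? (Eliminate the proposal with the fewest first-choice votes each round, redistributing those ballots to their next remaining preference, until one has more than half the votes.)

Proposal B

Round 1: Proposal A 0, Proposal B 17, Proposal C 5, Proposal D 20. Proposal A eliminated.
Round 2: Proposal B 17, Proposal C 5, Proposal D 20. Proposal C eliminated.
Round 3: Proposal B 22, Proposal D 20. Proposal B has a majority (≥22).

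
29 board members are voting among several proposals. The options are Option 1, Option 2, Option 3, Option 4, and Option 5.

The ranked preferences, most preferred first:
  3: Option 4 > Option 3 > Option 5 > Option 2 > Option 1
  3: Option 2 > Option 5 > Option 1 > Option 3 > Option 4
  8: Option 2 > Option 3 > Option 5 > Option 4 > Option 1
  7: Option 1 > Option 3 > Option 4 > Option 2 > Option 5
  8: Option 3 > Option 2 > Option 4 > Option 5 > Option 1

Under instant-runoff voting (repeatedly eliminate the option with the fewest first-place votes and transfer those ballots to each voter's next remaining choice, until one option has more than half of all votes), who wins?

Round 1: Option 1 7, Option 2 11, Option 3 8, Option 4 3, Option 5 0. Option 5 eliminated.
Round 2: Option 1 7, Option 2 11, Option 3 8, Option 4 3. Option 4 eliminated.
Round 3: Option 1 7, Option 2 11, Option 3 11. Option 1 eliminated.
Round 4: Option 2 11, Option 3 18. Option 3 has a majority (≥15).

Option 3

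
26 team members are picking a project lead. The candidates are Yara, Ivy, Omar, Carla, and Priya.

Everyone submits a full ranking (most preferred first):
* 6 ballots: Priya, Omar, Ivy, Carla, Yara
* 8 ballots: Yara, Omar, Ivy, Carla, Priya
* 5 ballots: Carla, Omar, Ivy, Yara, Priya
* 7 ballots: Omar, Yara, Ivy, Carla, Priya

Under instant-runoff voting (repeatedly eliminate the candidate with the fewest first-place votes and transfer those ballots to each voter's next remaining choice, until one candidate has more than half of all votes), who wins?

Round 1: Yara 8, Ivy 0, Omar 7, Carla 5, Priya 6. Ivy eliminated.
Round 2: Yara 8, Omar 7, Carla 5, Priya 6. Carla eliminated.
Round 3: Yara 8, Omar 12, Priya 6. Priya eliminated.
Round 4: Yara 8, Omar 18. Omar has a majority (≥14).

Omar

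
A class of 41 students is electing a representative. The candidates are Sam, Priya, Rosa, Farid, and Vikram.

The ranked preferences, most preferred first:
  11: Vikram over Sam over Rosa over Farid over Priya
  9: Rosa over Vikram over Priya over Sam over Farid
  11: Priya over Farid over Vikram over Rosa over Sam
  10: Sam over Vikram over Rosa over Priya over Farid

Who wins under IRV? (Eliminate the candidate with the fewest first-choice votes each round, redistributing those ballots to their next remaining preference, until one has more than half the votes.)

Vikram

Round 1: Sam 10, Priya 11, Rosa 9, Farid 0, Vikram 11. Farid eliminated.
Round 2: Sam 10, Priya 11, Rosa 9, Vikram 11. Rosa eliminated.
Round 3: Sam 10, Priya 11, Vikram 20. Sam eliminated.
Round 4: Priya 11, Vikram 30. Vikram has a majority (≥21).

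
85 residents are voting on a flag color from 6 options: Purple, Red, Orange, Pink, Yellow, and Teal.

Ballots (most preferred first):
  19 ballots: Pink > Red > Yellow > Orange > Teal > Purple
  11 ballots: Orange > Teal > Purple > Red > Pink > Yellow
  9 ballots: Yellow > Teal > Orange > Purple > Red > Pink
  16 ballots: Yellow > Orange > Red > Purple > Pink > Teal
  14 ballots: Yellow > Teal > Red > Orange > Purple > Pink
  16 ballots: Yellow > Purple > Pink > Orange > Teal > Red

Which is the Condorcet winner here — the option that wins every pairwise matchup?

Yellow

Yellow vs Purple: 74–11
Yellow vs Red: 55–30
Yellow vs Orange: 74–11
Yellow vs Pink: 55–30
Yellow vs Teal: 74–11
Yellow beats every other option.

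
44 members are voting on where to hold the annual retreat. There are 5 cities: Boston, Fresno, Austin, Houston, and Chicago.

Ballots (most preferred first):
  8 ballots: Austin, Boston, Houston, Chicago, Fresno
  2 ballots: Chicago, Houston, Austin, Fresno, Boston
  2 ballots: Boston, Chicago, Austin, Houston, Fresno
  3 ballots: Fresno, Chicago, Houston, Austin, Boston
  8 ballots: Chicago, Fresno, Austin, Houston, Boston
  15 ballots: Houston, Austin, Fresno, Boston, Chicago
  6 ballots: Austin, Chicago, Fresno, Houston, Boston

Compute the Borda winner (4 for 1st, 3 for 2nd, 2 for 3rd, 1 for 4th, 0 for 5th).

Austin

Boston: 8×3 + 2×0 + 2×4 + 3×0 + 8×0 + 15×1 + 6×0 = 47
Fresno: 8×0 + 2×1 + 2×0 + 3×4 + 8×3 + 15×2 + 6×2 = 80
Austin: 8×4 + 2×2 + 2×2 + 3×1 + 8×2 + 15×3 + 6×4 = 128
Houston: 8×2 + 2×3 + 2×1 + 3×2 + 8×1 + 15×4 + 6×1 = 104
Chicago: 8×1 + 2×4 + 2×3 + 3×3 + 8×4 + 15×0 + 6×3 = 81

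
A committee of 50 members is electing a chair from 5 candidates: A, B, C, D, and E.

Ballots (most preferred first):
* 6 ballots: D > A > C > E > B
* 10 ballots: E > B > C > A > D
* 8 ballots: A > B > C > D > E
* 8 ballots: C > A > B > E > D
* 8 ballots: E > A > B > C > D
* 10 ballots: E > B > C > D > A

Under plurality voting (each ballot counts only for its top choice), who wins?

First-place votes: A 8, B 0, C 8, D 6, E 28.

E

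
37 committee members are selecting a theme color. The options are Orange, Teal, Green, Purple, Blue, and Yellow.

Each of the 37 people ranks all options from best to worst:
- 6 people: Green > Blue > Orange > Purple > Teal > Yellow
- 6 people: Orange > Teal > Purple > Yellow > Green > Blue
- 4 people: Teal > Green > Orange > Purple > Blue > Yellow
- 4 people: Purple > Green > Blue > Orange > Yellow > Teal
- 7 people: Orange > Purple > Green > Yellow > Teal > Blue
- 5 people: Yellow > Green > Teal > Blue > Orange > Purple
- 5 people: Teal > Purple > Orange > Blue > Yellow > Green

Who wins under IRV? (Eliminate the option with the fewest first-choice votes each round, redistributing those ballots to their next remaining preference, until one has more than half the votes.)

Green

Round 1: Orange 13, Teal 9, Green 6, Purple 4, Blue 0, Yellow 5. Blue eliminated.
Round 2: Orange 13, Teal 9, Green 6, Purple 4, Yellow 5. Purple eliminated.
Round 3: Orange 13, Teal 9, Green 10, Yellow 5. Yellow eliminated.
Round 4: Orange 13, Teal 9, Green 15. Teal eliminated.
Round 5: Orange 18, Green 19. Green has a majority (≥19).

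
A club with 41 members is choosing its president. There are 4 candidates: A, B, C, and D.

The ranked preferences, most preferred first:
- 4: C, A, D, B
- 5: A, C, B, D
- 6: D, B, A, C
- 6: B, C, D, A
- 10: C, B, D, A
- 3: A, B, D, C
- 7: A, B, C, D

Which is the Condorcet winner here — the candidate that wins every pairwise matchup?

B

B vs A: 22–19
B vs C: 22–19
B vs D: 31–10
B beats every other candidate.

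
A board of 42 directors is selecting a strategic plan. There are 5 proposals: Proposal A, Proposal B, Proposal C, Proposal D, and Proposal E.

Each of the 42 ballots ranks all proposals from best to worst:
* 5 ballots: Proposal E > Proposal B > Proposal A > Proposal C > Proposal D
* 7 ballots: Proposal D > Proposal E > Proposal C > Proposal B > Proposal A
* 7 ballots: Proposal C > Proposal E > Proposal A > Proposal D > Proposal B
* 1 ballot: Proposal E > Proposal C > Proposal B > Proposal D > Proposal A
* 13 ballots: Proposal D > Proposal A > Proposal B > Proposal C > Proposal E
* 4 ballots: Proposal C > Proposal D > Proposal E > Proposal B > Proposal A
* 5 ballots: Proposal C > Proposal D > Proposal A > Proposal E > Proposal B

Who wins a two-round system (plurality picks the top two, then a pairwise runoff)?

Round 1 first-place votes: Proposal A 0, Proposal B 0, Proposal C 16, Proposal D 20, Proposal E 6. Proposal D and Proposal C advance.
Runoff: Proposal D is ranked above Proposal C on 20 ballots, Proposal C above Proposal D on 22.

Proposal C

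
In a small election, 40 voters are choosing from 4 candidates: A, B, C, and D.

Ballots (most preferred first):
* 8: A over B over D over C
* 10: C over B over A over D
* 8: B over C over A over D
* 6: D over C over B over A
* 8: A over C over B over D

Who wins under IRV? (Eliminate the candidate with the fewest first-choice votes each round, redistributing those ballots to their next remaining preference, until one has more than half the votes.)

C

Round 1: A 16, B 8, C 10, D 6. D eliminated.
Round 2: A 16, B 8, C 16. B eliminated.
Round 3: A 16, C 24. C has a majority (≥21).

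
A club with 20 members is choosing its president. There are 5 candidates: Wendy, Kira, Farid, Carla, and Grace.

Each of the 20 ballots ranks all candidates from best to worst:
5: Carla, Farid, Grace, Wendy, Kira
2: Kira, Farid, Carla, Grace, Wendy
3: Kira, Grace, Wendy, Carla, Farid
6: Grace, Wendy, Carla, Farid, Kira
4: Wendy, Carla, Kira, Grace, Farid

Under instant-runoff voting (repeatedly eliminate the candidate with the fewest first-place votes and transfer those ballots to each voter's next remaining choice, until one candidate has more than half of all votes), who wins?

Carla

Round 1: Wendy 4, Kira 5, Farid 0, Carla 5, Grace 6. Farid eliminated.
Round 2: Wendy 4, Kira 5, Carla 5, Grace 6. Wendy eliminated.
Round 3: Kira 5, Carla 9, Grace 6. Kira eliminated.
Round 4: Carla 11, Grace 9. Carla has a majority (≥11).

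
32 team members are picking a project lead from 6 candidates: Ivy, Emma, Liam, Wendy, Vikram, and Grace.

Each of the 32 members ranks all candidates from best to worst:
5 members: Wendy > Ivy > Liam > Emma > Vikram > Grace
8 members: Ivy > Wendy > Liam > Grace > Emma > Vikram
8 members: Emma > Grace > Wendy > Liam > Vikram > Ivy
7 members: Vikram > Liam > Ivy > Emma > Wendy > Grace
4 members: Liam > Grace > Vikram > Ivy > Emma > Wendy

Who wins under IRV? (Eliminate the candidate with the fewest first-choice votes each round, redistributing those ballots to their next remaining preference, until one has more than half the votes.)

Round 1: Ivy 8, Emma 8, Liam 4, Wendy 5, Vikram 7, Grace 0. Grace eliminated.
Round 2: Ivy 8, Emma 8, Liam 4, Wendy 5, Vikram 7. Liam eliminated.
Round 3: Ivy 8, Emma 8, Wendy 5, Vikram 11. Wendy eliminated.
Round 4: Ivy 13, Emma 8, Vikram 11. Emma eliminated.
Round 5: Ivy 13, Vikram 19. Vikram has a majority (≥17).

Vikram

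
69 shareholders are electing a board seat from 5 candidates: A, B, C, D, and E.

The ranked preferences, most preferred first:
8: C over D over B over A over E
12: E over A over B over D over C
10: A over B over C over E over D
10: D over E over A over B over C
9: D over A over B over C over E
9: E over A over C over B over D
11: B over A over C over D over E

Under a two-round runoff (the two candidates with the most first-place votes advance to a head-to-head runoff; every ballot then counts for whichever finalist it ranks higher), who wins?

Round 1 first-place votes: A 10, B 11, C 8, D 19, E 21. E and D advance.
Runoff: E is ranked above D on 31 ballots, D above E on 38.

D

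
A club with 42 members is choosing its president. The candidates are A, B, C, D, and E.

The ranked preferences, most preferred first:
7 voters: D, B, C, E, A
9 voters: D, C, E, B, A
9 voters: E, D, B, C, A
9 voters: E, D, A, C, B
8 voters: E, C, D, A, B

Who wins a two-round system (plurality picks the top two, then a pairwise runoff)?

E

Round 1 first-place votes: A 0, B 0, C 0, D 16, E 26. E and D advance.
Runoff: E is ranked above D on 26 ballots, D above E on 16.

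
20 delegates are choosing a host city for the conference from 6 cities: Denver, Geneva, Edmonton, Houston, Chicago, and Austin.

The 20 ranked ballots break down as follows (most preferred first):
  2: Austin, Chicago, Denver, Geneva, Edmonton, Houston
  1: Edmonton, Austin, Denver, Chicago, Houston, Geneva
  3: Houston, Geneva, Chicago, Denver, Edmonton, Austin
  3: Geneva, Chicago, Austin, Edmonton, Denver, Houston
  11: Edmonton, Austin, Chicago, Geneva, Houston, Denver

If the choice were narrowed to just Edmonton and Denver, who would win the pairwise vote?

Edmonton

Edmonton is ranked above Denver on 15 ballots; Denver above Edmonton on 5.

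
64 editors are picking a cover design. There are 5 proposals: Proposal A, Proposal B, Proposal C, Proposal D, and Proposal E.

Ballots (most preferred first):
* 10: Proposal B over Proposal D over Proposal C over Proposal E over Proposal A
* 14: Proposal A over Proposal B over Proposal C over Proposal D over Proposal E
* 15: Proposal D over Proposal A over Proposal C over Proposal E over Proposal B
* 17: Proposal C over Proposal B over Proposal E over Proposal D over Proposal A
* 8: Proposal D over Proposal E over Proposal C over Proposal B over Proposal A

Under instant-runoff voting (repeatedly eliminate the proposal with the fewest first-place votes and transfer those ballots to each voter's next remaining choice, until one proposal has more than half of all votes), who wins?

Round 1: Proposal A 14, Proposal B 10, Proposal C 17, Proposal D 23, Proposal E 0. Proposal E eliminated.
Round 2: Proposal A 14, Proposal B 10, Proposal C 17, Proposal D 23. Proposal B eliminated.
Round 3: Proposal A 14, Proposal C 17, Proposal D 33. Proposal D has a majority (≥33).

Proposal D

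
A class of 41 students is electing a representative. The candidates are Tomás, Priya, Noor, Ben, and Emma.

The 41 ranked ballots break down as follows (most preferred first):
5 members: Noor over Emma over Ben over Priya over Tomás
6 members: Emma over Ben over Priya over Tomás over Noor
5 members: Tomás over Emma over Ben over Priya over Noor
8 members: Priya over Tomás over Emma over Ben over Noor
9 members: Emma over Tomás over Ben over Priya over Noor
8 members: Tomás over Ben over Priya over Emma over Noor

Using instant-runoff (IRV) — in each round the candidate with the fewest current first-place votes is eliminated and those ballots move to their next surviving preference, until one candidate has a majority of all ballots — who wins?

Tomás

Round 1: Tomás 13, Priya 8, Noor 5, Ben 0, Emma 15. Ben eliminated.
Round 2: Tomás 13, Priya 8, Noor 5, Emma 15. Noor eliminated.
Round 3: Tomás 13, Priya 8, Emma 20. Priya eliminated.
Round 4: Tomás 21, Emma 20. Tomás has a majority (≥21).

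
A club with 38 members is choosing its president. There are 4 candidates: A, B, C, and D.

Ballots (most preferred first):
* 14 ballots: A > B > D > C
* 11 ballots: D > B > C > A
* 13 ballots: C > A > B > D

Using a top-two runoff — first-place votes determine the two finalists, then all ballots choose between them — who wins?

Round 1 first-place votes: A 14, B 0, C 13, D 11. A and C advance.
Runoff: A is ranked above C on 14 ballots, C above A on 24.

C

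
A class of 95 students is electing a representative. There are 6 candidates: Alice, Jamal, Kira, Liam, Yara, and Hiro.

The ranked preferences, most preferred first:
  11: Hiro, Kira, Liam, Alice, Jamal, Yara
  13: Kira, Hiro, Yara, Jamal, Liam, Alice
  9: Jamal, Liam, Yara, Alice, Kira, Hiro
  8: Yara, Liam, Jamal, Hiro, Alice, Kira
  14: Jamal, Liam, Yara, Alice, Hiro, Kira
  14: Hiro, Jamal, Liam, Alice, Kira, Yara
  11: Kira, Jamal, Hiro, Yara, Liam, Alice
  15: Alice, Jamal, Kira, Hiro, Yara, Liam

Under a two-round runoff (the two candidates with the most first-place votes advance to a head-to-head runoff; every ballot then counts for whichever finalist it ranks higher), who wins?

Kira

Round 1 first-place votes: Alice 15, Jamal 23, Kira 24, Liam 0, Yara 8, Hiro 25. Hiro and Kira advance.
Runoff: Hiro is ranked above Kira on 47 ballots, Kira above Hiro on 48.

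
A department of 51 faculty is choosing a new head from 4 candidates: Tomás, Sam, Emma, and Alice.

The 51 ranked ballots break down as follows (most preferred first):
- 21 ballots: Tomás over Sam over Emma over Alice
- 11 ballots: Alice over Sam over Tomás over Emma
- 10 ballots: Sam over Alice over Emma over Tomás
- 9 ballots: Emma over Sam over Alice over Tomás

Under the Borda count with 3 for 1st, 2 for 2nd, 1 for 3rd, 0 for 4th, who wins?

Sam

Tomás: 21×3 + 11×1 + 10×0 + 9×0 = 74
Sam: 21×2 + 11×2 + 10×3 + 9×2 = 112
Emma: 21×1 + 11×0 + 10×1 + 9×3 = 58
Alice: 21×0 + 11×3 + 10×2 + 9×1 = 62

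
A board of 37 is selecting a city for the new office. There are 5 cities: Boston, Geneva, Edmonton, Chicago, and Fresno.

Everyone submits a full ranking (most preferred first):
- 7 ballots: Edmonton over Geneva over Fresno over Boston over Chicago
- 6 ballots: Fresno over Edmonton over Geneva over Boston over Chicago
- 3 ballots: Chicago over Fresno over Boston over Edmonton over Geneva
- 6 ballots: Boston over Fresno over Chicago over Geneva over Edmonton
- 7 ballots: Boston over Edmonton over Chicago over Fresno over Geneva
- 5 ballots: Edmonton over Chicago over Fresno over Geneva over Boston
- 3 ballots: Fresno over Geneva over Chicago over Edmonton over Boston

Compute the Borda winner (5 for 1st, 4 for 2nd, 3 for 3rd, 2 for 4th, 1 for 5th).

Fresno

Boston: 7×2 + 6×2 + 3×3 + 6×5 + 7×5 + 5×1 + 3×1 = 108
Geneva: 7×4 + 6×3 + 3×1 + 6×2 + 7×1 + 5×2 + 3×4 = 90
Edmonton: 7×5 + 6×4 + 3×2 + 6×1 + 7×4 + 5×5 + 3×2 = 130
Chicago: 7×1 + 6×1 + 3×5 + 6×3 + 7×3 + 5×4 + 3×3 = 96
Fresno: 7×3 + 6×5 + 3×4 + 6×4 + 7×2 + 5×3 + 3×5 = 131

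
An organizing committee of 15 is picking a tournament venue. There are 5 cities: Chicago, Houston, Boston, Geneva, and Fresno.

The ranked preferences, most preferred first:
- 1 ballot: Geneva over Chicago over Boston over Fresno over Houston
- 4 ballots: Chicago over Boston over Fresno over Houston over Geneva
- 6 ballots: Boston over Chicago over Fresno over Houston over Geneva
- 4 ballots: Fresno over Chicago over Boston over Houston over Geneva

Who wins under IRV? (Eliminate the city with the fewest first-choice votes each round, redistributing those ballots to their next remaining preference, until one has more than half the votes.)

Chicago

Round 1: Chicago 4, Houston 0, Boston 6, Geneva 1, Fresno 4. Houston eliminated.
Round 2: Chicago 4, Boston 6, Geneva 1, Fresno 4. Geneva eliminated.
Round 3: Chicago 5, Boston 6, Fresno 4. Fresno eliminated.
Round 4: Chicago 9, Boston 6. Chicago has a majority (≥8).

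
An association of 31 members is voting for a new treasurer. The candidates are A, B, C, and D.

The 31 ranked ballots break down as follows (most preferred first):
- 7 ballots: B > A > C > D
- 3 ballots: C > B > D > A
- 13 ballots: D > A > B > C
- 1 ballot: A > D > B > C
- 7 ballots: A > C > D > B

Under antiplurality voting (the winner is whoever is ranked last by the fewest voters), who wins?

A

Last-place votes: A 3, B 7, C 14, D 7.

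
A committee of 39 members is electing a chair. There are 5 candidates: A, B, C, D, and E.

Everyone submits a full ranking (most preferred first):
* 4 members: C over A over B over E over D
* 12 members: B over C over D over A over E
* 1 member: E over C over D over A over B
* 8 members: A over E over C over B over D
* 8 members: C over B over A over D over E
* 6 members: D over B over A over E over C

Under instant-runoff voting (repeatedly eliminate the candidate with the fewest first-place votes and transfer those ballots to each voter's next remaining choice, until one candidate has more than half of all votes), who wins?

Round 1: A 8, B 12, C 12, D 6, E 1. E eliminated.
Round 2: A 8, B 12, C 13, D 6. D eliminated.
Round 3: A 8, B 18, C 13. A eliminated.
Round 4: B 18, C 21. C has a majority (≥20).

C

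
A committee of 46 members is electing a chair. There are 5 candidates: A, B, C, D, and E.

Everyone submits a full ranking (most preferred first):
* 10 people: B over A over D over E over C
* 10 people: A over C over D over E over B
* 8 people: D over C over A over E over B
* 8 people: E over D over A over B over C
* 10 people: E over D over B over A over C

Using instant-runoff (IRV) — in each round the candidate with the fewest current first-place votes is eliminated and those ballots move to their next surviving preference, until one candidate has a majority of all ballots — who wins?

Round 1: A 10, B 10, C 0, D 8, E 18. C eliminated.
Round 2: A 10, B 10, D 8, E 18. D eliminated.
Round 3: A 18, B 10, E 18. B eliminated.
Round 4: A 28, E 18. A has a majority (≥24).

A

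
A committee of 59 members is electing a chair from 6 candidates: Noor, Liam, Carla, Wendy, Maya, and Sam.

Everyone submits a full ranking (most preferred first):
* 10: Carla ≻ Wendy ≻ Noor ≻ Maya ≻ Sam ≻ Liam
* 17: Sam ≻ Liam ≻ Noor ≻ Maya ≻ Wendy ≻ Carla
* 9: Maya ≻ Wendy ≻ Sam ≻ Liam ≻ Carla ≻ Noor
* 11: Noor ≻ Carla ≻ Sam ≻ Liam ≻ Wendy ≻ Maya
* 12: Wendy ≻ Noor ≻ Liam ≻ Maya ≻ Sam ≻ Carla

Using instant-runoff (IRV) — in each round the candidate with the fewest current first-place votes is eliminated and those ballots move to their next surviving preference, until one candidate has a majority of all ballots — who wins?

Wendy

Round 1: Noor 11, Liam 0, Carla 10, Wendy 12, Maya 9, Sam 17. Liam eliminated.
Round 2: Noor 11, Carla 10, Wendy 12, Maya 9, Sam 17. Maya eliminated.
Round 3: Noor 11, Carla 10, Wendy 21, Sam 17. Carla eliminated.
Round 4: Noor 11, Wendy 31, Sam 17. Wendy has a majority (≥30).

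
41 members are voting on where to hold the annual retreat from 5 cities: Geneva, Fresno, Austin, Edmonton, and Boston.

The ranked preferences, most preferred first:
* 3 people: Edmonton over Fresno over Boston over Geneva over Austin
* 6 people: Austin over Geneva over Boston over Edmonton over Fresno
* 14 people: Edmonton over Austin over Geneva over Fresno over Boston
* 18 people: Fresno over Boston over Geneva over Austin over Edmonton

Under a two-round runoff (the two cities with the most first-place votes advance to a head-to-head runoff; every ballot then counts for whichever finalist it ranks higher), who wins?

Edmonton

Round 1 first-place votes: Geneva 0, Fresno 18, Austin 6, Edmonton 17, Boston 0. Fresno and Edmonton advance.
Runoff: Fresno is ranked above Edmonton on 18 ballots, Edmonton above Fresno on 23.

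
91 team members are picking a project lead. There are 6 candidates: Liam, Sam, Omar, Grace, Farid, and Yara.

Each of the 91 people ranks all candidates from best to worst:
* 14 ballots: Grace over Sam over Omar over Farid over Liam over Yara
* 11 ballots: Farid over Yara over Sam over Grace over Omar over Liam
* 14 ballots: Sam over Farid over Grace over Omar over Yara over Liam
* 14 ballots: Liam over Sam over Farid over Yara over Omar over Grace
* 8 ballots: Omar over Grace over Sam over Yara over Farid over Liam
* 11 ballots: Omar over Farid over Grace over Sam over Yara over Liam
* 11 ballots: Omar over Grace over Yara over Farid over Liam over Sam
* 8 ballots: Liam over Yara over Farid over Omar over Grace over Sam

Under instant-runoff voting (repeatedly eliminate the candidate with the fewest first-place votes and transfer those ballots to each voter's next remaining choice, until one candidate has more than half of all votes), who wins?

Round 1: Liam 22, Sam 14, Omar 30, Grace 14, Farid 11, Yara 0. Yara eliminated.
Round 2: Liam 22, Sam 14, Omar 30, Grace 14, Farid 11. Farid eliminated.
Round 3: Liam 22, Sam 25, Omar 30, Grace 14. Grace eliminated.
Round 4: Liam 22, Sam 39, Omar 30. Liam eliminated.
Round 5: Sam 53, Omar 38. Sam has a majority (≥46).

Sam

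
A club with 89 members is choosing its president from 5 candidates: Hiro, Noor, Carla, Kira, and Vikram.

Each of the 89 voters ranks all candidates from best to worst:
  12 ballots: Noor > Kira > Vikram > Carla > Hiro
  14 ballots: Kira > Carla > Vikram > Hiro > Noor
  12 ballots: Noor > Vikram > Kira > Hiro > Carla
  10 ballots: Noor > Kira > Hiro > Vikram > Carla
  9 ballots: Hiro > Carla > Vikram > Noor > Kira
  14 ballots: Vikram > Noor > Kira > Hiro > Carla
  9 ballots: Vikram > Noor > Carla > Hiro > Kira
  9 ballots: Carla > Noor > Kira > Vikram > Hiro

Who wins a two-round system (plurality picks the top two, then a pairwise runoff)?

Round 1 first-place votes: Hiro 9, Noor 34, Carla 9, Kira 14, Vikram 23. Noor and Vikram advance.
Runoff: Noor is ranked above Vikram on 43 ballots, Vikram above Noor on 46.

Vikram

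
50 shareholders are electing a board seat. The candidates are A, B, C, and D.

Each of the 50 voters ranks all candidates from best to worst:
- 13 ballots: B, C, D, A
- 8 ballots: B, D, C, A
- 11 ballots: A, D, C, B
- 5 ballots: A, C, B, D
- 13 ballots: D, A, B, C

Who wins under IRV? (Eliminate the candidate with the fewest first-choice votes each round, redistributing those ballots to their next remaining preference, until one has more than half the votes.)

Round 1: A 16, B 21, C 0, D 13. C eliminated.
Round 2: A 16, B 21, D 13. D eliminated.
Round 3: A 29, B 21. A has a majority (≥26).

A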